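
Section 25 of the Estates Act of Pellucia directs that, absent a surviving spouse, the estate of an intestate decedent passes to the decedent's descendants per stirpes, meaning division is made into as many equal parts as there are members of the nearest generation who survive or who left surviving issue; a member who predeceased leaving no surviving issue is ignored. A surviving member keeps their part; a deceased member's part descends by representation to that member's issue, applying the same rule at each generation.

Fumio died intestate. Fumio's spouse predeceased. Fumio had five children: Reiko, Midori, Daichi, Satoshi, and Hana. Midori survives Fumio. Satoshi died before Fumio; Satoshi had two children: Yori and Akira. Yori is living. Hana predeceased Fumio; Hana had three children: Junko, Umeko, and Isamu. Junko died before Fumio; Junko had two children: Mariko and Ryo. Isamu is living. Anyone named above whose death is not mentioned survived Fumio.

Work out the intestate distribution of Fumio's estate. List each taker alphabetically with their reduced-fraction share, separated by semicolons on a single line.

Akira 1/10; Daichi 1/5; Isamu 1/15; Mariko 1/30; Midori 1/5; Reiko 1/5; Ryo 1/30; Umeko 1/15; Yori 1/10

There is no surviving spouse, so the entire estate passes to Fumio's descendants per stirpes.
The estate is divided into 5 equal shares of 1/5 among Reiko, Midori, Daichi, Satoshi, Hana.
Reiko is living and takes 1/5.
Midori is living and takes 1/5.
Daichi is living and takes 1/5.
Satoshi predeceased; the 1/5 allotted to Satoshi's branch passes to Satoshi's issue by representation.
The 1/5 is divided into 2 equal shares of 1/10 among Yori, Akira.
Yori is living and takes 1/10.
Akira is living and takes 1/10.
Hana predeceased; the 1/5 allotted to Hana's branch passes to Hana's issue by representation.
The 1/5 is divided into 3 equal shares of 1/15 among Junko, Umeko, Isamu.
Junko predeceased; the 1/15 allotted to Junko's branch passes to Junko's issue by representation.
The 1/15 is divided into 2 equal shares of 1/30 among Mariko, Ryo.
Mariko is living and takes 1/30.
Ryo is living and takes 1/30.
Umeko is living and takes 1/15.
Isamu is living and takes 1/15.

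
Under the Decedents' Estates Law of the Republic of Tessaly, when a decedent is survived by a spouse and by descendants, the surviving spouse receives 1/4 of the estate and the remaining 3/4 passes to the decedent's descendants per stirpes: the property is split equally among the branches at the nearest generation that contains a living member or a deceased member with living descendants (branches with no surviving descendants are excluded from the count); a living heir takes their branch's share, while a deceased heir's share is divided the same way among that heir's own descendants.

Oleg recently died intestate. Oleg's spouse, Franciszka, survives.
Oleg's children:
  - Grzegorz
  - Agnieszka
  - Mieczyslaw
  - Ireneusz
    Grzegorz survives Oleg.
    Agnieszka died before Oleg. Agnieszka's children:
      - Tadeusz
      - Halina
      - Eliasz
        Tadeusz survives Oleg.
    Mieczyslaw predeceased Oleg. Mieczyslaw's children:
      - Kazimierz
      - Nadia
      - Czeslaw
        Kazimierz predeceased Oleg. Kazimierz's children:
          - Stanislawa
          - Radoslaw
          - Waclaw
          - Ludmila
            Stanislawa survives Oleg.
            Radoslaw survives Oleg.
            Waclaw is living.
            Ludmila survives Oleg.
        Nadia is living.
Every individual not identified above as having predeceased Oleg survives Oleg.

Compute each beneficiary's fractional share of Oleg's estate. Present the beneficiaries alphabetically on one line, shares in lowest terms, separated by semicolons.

Franciszka, as surviving spouse, takes 1/4.
The remaining 3/4 passes to Oleg's descendants per stirpes.
The 3/4 is divided into 4 equal shares of 3/16 among Grzegorz, Agnieszka, Mieczyslaw, Ireneusz.
Grzegorz is living and takes 3/16.
Agnieszka predeceased; the 3/16 allotted to Agnieszka's branch passes to Agnieszka's issue by representation.
The 3/16 is divided into 3 equal shares of 1/16 among Tadeusz, Halina, Eliasz.
Tadeusz is living and takes 1/16.
Halina is living and takes 1/16.
Eliasz is living and takes 1/16.
Mieczyslaw predeceased; the 3/16 allotted to Mieczyslaw's branch passes to Mieczyslaw's issue by representation.
The 3/16 is divided into 3 equal shares of 1/16 among Kazimierz, Nadia, Czeslaw.
Kazimierz predeceased; the 1/16 allotted to Kazimierz's branch passes to Kazimierz's issue by representation.
The 1/16 is divided into 4 equal shares of 1/64 among Stanislawa, Radoslaw, Waclaw, Ludmila.
Stanislawa is living and takes 1/64.
Radoslaw is living and takes 1/64.
Waclaw is living and takes 1/64.
Ludmila is living and takes 1/64.
Nadia is living and takes 1/16.
Czeslaw is living and takes 1/16.
Ireneusz is living and takes 3/16.

Czeslaw 1/16; Eliasz 1/16; Franciszka 1/4; Grzegorz 3/16; Halina 1/16; Ireneusz 3/16; Ludmila 1/64; Nadia 1/16; Radoslaw 1/64; Stanislawa 1/64; Tadeusz 1/16; Waclaw 1/64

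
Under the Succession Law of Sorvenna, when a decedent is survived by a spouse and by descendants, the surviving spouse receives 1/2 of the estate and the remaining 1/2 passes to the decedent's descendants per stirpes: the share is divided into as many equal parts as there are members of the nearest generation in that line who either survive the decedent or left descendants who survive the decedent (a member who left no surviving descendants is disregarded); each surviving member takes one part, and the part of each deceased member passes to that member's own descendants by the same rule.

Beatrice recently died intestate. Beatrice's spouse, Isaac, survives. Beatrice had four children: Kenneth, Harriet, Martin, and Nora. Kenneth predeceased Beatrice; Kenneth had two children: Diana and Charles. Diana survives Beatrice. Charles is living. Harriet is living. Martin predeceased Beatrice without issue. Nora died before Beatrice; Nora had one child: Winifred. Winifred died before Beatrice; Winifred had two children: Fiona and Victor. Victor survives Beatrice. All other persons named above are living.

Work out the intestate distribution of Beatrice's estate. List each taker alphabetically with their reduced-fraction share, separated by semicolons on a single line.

Charles 1/12; Diana 1/12; Fiona 1/12; Harriet 1/6; Isaac 1/2; Victor 1/12

Isaac, as surviving spouse, takes 1/2.
The remaining 1/2 passes to Beatrice's descendants per stirpes.
Martin left no surviving issue, so that branch lapses and is disregarded.
The 1/2 is divided into 3 equal shares of 1/6 among Kenneth, Harriet, Nora.
Kenneth predeceased; the 1/6 allotted to Kenneth's branch passes to Kenneth's issue by representation.
The 1/6 is divided into 2 equal shares of 1/12 among Diana, Charles.
Diana is living and takes 1/12.
Charles is living and takes 1/12.
Harriet is living and takes 1/6.
Nora predeceased; the 1/6 allotted to Nora's branch passes to Nora's issue by representation.
Winifred's line is the sole branch at this level, so the full 1/6 passes to Winifred's issue by representation.
The 1/6 is divided into 2 equal shares of 1/12 among Fiona, Victor.
Fiona is living and takes 1/12.
Victor is living and takes 1/12.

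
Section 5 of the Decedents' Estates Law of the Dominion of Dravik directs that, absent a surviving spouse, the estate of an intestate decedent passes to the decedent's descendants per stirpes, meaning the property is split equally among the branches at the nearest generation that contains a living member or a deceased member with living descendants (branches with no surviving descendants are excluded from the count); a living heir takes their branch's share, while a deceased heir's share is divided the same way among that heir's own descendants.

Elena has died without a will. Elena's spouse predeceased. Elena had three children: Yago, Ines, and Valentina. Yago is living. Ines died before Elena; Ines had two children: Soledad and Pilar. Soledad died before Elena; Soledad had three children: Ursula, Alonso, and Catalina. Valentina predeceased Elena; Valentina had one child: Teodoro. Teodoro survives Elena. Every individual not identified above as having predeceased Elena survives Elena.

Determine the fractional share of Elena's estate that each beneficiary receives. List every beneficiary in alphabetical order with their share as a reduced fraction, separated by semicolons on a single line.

Alonso 1/18; Catalina 1/18; Pilar 1/6; Teodoro 1/3; Ursula 1/18; Yago 1/3

There is no surviving spouse, so the entire estate passes to Elena's descendants per stirpes.
The estate is divided into 3 equal shares of 1/3 among Yago, Ines, Valentina.
Yago is living and takes 1/3.
Ines predeceased; the 1/3 allotted to Ines's branch passes to Ines's issue by representation.
The 1/3 is divided into 2 equal shares of 1/6 among Soledad, Pilar.
Soledad predeceased; the 1/6 allotted to Soledad's branch passes to Soledad's issue by representation.
The 1/6 is divided into 3 equal shares of 1/18 among Ursula, Alonso, Catalina.
Ursula is living and takes 1/18.
Alonso is living and takes 1/18.
Catalina is living and takes 1/18.
Pilar is living and takes 1/6.
Valentina predeceased; the 1/3 allotted to Valentina's branch passes to Valentina's issue by representation.
Teodoro is the sole taker at this level and receives the full 1/3.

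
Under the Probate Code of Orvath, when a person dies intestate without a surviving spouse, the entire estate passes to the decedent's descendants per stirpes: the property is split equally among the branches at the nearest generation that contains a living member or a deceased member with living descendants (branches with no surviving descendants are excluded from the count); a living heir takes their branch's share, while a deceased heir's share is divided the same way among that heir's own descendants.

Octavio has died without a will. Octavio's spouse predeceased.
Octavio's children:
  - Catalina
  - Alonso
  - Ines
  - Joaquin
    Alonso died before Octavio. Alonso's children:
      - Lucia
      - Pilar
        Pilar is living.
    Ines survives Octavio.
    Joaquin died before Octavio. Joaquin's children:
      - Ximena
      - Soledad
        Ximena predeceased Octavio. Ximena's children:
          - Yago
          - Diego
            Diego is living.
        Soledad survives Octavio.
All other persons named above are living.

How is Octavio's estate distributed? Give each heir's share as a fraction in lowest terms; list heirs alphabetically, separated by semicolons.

There is no surviving spouse, so the entire estate passes to Octavio's descendants per stirpes.
The estate is divided into 4 equal shares of 1/4 among Catalina, Alonso, Ines, Joaquin.
Catalina is living and takes 1/4.
Alonso predeceased; the 1/4 allotted to Alonso's branch passes to Alonso's issue by representation.
The 1/4 is divided into 2 equal shares of 1/8 among Lucia, Pilar.
Lucia is living and takes 1/8.
Pilar is living and takes 1/8.
Ines is living and takes 1/4.
Joaquin predeceased; the 1/4 allotted to Joaquin's branch passes to Joaquin's issue by representation.
The 1/4 is divided into 2 equal shares of 1/8 among Ximena, Soledad.
Ximena predeceased; the 1/8 allotted to Ximena's branch passes to Ximena's issue by representation.
The 1/8 is divided into 2 equal shares of 1/16 among Yago, Diego.
Yago is living and takes 1/16.
Diego is living and takes 1/16.
Soledad is living and takes 1/8.

Catalina 1/4; Diego 1/16; Ines 1/4; Lucia 1/8; Pilar 1/8; Soledad 1/8; Yago 1/16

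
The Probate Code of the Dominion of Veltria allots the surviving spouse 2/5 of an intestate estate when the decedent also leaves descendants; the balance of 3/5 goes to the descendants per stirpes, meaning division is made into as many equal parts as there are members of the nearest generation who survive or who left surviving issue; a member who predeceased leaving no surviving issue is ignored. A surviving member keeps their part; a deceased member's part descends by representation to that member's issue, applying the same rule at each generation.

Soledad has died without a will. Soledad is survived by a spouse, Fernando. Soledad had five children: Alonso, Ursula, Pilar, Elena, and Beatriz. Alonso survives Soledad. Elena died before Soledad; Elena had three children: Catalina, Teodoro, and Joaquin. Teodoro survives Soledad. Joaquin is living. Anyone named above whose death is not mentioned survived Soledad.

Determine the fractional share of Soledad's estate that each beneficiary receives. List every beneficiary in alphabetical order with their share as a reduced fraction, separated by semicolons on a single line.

Alonso 3/25; Beatriz 3/25; Catalina 1/25; Fernando 2/5; Joaquin 1/25; Pilar 3/25; Teodoro 1/25; Ursula 3/25

Fernando, as surviving spouse, takes 2/5.
The remaining 3/5 passes to Soledad's descendants per stirpes.
The 3/5 is divided into 5 equal shares of 3/25 among Alonso, Ursula, Pilar, Elena, Beatriz.
Alonso is living and takes 3/25.
Ursula is living and takes 3/25.
Pilar is living and takes 3/25.
Elena predeceased; the 3/25 allotted to Elena's branch passes to Elena's issue by representation.
The 3/25 is divided into 3 equal shares of 1/25 among Catalina, Teodoro, Joaquin.
Catalina is living and takes 1/25.
Teodoro is living and takes 1/25.
Joaquin is living and takes 1/25.
Beatriz is living and takes 3/25.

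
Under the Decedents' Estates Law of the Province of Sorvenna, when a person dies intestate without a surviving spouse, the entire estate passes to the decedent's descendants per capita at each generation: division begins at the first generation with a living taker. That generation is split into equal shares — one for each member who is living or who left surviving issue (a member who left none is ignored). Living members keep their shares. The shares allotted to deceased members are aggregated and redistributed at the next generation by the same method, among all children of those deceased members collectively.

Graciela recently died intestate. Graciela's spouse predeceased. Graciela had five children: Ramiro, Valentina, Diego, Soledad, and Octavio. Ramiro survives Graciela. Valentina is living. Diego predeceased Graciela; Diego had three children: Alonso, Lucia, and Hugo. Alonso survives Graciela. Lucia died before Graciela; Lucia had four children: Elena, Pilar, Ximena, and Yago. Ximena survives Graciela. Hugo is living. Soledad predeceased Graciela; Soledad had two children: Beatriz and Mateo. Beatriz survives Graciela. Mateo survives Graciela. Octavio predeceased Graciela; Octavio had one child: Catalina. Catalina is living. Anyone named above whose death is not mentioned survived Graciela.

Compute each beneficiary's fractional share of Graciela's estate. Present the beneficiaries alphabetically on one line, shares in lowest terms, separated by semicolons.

Alonso 1/10; Beatriz 1/10; Catalina 1/10; Elena 1/40; Hugo 1/10; Mateo 1/10; Pilar 1/40; Ramiro 1/5; Valentina 1/5; Ximena 1/40; Yago 1/40

There is no surviving spouse, so the entire estate passes to Graciela's descendants per capita at each generation.
At generation 1 (Ramiro, Valentina, Diego, Soledad, Octavio) there are 5 shares of (1)/5 = 1/5 each.
Living: Ramiro and Valentina — each takes 1/5.
Deceased: Diego, Soledad, and Octavio. Their combined 3/5 is pooled and carried to generation 2.
At generation 2 (Alonso, Lucia, Hugo, Beatriz, Mateo, Catalina) there are 6 shares of (3/5)/6 = 1/10 each.
Living: Alonso, Hugo, Beatriz, Mateo, and Catalina — each takes 1/10.
Deceased: Lucia. That 1/10 share is carried to generation 3.
At generation 3 (Elena, Pilar, Ximena, Yago) there are 4 shares of (1/10)/4 = 1/40 each.
Living: Elena, Pilar, Ximena, and Yago — each takes 1/40.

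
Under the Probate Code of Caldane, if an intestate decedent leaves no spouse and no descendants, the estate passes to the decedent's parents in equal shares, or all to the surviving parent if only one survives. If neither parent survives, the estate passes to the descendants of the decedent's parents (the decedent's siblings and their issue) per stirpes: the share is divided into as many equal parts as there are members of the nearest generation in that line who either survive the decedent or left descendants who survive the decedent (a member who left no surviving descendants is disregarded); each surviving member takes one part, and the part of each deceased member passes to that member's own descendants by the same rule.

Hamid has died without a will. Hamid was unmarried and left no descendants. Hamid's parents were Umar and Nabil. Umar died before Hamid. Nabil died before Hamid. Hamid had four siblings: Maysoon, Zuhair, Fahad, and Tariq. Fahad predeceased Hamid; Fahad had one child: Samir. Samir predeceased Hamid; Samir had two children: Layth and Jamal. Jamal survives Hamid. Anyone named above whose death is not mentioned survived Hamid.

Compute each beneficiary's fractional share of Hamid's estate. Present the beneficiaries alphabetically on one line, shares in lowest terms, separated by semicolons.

Jamal 1/8; Layth 1/8; Maysoon 1/4; Tariq 1/4; Zuhair 1/4

Neither parent survives and there are no descendants, so the estate passes to Hamid's siblings and their issue per stirpes.
The estate is divided into 4 equal shares of 1/4 among Maysoon, Zuhair, Fahad, Tariq.
Maysoon is living and takes 1/4.
Zuhair is living and takes 1/4.
Fahad predeceased; the 1/4 allotted to Fahad's branch passes to Fahad's issue by representation.
Samir's line is the sole branch at this level, so the full 1/4 passes to Samir's issue by representation.
The 1/4 is divided into 2 equal shares of 1/8 among Layth, Jamal.
Layth is living and takes 1/8.
Jamal is living and takes 1/8.
Tariq is living and takes 1/4.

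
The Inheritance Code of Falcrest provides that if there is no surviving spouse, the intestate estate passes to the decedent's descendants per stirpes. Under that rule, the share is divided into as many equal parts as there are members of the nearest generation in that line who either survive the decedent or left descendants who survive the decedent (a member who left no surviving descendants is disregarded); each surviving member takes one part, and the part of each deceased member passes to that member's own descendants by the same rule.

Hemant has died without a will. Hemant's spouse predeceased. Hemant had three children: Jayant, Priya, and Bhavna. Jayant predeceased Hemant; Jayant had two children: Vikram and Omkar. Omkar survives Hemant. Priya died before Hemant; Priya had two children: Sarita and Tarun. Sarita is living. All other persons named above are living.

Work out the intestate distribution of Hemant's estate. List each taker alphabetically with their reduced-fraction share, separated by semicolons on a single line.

There is no surviving spouse, so the entire estate passes to Hemant's descendants per stirpes.
The estate is divided into 3 equal shares of 1/3 among Jayant, Priya, Bhavna.
Jayant predeceased; the 1/3 allotted to Jayant's branch passes to Jayant's issue by representation.
The 1/3 is divided into 2 equal shares of 1/6 among Vikram, Omkar.
Vikram is living and takes 1/6.
Omkar is living and takes 1/6.
Priya predeceased; the 1/3 allotted to Priya's branch passes to Priya's issue by representation.
The 1/3 is divided into 2 equal shares of 1/6 among Sarita, Tarun.
Sarita is living and takes 1/6.
Tarun is living and takes 1/6.
Bhavna is living and takes 1/3.

Bhavna 1/3; Omkar 1/6; Sarita 1/6; Tarun 1/6; Vikram 1/6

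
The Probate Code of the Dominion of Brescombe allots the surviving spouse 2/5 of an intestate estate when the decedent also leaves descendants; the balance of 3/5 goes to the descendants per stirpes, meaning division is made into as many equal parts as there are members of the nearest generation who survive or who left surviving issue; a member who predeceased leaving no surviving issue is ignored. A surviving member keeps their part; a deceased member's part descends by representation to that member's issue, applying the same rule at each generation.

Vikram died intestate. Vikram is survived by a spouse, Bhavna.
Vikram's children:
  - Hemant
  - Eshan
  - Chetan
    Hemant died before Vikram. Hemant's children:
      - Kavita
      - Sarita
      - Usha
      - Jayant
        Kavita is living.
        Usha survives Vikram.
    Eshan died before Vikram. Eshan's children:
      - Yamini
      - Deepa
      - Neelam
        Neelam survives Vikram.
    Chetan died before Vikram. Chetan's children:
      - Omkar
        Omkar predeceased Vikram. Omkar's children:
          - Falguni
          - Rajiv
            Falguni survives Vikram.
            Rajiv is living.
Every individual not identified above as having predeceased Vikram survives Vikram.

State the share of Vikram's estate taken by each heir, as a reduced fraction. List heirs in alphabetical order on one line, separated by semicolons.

Bhavna 2/5; Deepa 1/15; Falguni 1/10; Jayant 1/20; Kavita 1/20; Neelam 1/15; Rajiv 1/10; Sarita 1/20; Usha 1/20; Yamini 1/15

Bhavna, as surviving spouse, takes 2/5.
The remaining 3/5 passes to Vikram's descendants per stirpes.
The 3/5 is divided into 3 equal shares of 1/5 among Hemant, Eshan, Chetan.
Hemant predeceased; the 1/5 allotted to Hemant's branch passes to Hemant's issue by representation.
The 1/5 is divided into 4 equal shares of 1/20 among Kavita, Sarita, Usha, Jayant.
Kavita is living and takes 1/20.
Sarita is living and takes 1/20.
Usha is living and takes 1/20.
Jayant is living and takes 1/20.
Eshan predeceased; the 1/5 allotted to Eshan's branch passes to Eshan's issue by representation.
The 1/5 is divided into 3 equal shares of 1/15 among Yamini, Deepa, Neelam.
Yamini is living and takes 1/15.
Deepa is living and takes 1/15.
Neelam is living and takes 1/15.
Chetan predeceased; the 1/5 allotted to Chetan's branch passes to Chetan's issue by representation.
Omkar's line is the sole branch at this level, so the full 1/5 passes to Omkar's issue by representation.
The 1/5 is divided into 2 equal shares of 1/10 among Falguni, Rajiv.
Falguni is living and takes 1/10.
Rajiv is living and takes 1/10.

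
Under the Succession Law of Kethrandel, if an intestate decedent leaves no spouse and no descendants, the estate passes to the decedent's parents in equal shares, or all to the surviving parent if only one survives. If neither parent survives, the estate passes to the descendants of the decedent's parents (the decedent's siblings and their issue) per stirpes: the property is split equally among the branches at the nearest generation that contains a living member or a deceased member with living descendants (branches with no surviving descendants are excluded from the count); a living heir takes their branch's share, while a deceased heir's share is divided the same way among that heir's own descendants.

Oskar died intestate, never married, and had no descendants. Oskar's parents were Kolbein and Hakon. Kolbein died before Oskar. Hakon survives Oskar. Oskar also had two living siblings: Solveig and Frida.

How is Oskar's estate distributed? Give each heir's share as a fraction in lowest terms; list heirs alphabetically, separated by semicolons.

Only one parent, Hakon, survives, so Hakon takes the entire estate. The siblings take nothing because a surviving parent has priority.

Hakon 1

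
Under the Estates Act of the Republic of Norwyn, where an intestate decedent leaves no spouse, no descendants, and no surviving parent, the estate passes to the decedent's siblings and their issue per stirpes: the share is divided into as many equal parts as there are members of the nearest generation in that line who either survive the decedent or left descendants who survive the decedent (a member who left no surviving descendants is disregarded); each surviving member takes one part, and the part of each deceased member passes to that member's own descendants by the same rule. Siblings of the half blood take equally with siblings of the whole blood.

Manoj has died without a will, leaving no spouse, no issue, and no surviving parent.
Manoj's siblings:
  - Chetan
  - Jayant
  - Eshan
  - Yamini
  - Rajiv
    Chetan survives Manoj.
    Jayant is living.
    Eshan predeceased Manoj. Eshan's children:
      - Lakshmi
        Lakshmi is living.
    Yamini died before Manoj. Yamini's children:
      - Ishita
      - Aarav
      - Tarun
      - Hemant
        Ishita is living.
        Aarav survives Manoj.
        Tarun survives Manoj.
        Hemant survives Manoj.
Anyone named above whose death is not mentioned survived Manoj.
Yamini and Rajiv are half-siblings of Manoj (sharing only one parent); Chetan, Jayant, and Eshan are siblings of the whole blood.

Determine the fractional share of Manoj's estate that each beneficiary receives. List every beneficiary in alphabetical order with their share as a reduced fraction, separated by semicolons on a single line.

No spouse, descendants, or parent survives, so the estate passes to Manoj's siblings per stirpes.
Half-blood and whole-blood siblings take equally under the stated rule.
The estate is divided into 5 equal shares of 1/5 among Chetan, Jayant, Eshan, Yamini, Rajiv.
Chetan is living and takes 1/5.
Jayant is living and takes 1/5.
Eshan predeceased; the 1/5 allotted to Eshan's branch passes to Eshan's issue by representation.
Lakshmi is the sole taker at this level and receives the full 1/5.
Yamini predeceased; the 1/5 allotted to Yamini's branch passes to Yamini's issue by representation.
The 1/5 is divided into 4 equal shares of 1/20 among Ishita, Aarav, Tarun, Hemant.
Ishita is living and takes 1/20.
Aarav is living and takes 1/20.
Tarun is living and takes 1/20.
Hemant is living and takes 1/20.
Rajiv is living and takes 1/5.

Aarav 1/20; Chetan 1/5; Hemant 1/20; Ishita 1/20; Jayant 1/5; Lakshmi 1/5; Rajiv 1/5; Tarun 1/20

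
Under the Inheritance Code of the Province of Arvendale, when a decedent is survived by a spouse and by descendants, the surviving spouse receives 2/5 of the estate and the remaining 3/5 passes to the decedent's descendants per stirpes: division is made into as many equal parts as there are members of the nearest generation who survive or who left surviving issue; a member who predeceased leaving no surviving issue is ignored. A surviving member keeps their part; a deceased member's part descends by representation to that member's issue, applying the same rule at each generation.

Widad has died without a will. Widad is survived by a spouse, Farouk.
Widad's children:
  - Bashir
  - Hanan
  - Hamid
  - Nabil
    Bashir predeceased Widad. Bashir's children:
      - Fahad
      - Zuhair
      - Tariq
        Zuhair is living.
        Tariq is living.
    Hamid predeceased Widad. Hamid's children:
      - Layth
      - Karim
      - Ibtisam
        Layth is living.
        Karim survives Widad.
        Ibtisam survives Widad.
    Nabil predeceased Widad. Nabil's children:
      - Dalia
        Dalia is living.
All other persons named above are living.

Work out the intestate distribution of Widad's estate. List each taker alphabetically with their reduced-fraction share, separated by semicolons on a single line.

Dalia 3/20; Fahad 1/20; Farouk 2/5; Hanan 3/20; Ibtisam 1/20; Karim 1/20; Layth 1/20; Tariq 1/20; Zuhair 1/20

Farouk, as surviving spouse, takes 2/5.
The remaining 3/5 passes to Widad's descendants per stirpes.
The 3/5 is divided into 4 equal shares of 3/20 among Bashir, Hanan, Hamid, Nabil.
Bashir predeceased; the 3/20 allotted to Bashir's branch passes to Bashir's issue by representation.
The 3/20 is divided into 3 equal shares of 1/20 among Fahad, Zuhair, Tariq.
Fahad is living and takes 1/20.
Zuhair is living and takes 1/20.
Tariq is living and takes 1/20.
Hanan is living and takes 3/20.
Hamid predeceased; the 3/20 allotted to Hamid's branch passes to Hamid's issue by representation.
The 3/20 is divided into 3 equal shares of 1/20 among Layth, Karim, Ibtisam.
Layth is living and takes 1/20.
Karim is living and takes 1/20.
Ibtisam is living and takes 1/20.
Nabil predeceased; the 3/20 allotted to Nabil's branch passes to Nabil's issue by representation.
Dalia is the sole taker at this level and receives the full 3/20.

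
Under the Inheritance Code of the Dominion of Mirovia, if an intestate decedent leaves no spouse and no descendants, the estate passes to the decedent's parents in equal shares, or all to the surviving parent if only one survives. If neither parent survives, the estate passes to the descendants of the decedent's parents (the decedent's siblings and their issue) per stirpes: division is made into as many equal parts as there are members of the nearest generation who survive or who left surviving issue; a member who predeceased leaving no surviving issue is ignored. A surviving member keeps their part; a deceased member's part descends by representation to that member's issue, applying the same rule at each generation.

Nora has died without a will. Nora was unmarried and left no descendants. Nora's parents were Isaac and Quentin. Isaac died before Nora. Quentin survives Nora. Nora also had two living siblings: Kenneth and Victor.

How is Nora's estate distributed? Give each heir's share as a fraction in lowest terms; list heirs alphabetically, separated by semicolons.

Only one parent, Quentin, survives, so Quentin takes the entire estate. The siblings take nothing because a surviving parent has priority.

Quentin 1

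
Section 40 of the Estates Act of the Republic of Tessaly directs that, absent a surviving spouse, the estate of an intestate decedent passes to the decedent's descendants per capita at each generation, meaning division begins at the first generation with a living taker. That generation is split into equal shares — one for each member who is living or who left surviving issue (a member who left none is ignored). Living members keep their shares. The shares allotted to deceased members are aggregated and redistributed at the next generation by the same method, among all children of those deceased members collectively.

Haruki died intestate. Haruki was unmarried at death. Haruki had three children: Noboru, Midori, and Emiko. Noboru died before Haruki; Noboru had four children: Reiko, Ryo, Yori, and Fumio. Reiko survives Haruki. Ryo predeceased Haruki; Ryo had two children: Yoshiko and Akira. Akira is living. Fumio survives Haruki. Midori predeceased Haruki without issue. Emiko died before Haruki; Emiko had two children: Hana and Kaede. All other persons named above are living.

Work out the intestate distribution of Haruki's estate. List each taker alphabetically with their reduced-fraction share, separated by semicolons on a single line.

There is no surviving spouse, so the entire estate passes to Haruki's descendants per capita at each generation.
No one at generation 1 (Noboru, Emiko) is living; moving to the next generation.
At generation 2 (Reiko, Ryo, Yori, Fumio, Hana, Kaede) there are 6 shares of (1)/6 = 1/6 each.
Living: Reiko, Yori, Fumio, Hana, and Kaede — each takes 1/6.
Deceased: Ryo. That 1/6 share is carried to generation 3.
At generation 3 (Yoshiko, Akira) there are 2 shares of (1/6)/2 = 1/12 each.
Living: Yoshiko and Akira — each takes 1/12.

Akira 1/12; Fumio 1/6; Hana 1/6; Kaede 1/6; Reiko 1/6; Yori 1/6; Yoshiko 1/12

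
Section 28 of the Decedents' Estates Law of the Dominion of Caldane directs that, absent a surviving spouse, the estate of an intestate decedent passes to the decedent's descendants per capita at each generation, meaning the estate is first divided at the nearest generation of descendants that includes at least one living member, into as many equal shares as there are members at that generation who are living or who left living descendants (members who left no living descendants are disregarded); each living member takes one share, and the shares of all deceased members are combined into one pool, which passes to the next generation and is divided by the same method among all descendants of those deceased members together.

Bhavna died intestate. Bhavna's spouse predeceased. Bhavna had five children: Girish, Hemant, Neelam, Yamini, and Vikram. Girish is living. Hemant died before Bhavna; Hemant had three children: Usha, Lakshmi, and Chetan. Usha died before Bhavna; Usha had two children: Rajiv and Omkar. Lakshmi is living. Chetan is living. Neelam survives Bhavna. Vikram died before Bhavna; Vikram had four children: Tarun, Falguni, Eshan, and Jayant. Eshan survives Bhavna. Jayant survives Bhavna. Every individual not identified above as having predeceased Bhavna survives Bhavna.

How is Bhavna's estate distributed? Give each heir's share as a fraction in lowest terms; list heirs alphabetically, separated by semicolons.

Chetan 2/35; Eshan 2/35; Falguni 2/35; Girish 1/5; Jayant 2/35; Lakshmi 2/35; Neelam 1/5; Omkar 1/35; Rajiv 1/35; Tarun 2/35; Yamini 1/5

There is no surviving spouse, so the entire estate passes to Bhavna's descendants per capita at each generation.
At generation 1 (Girish, Hemant, Neelam, Yamini, Vikram) there are 5 shares of (1)/5 = 1/5 each.
Living: Girish, Neelam, and Yamini — each takes 1/5.
Deceased: Hemant and Vikram. Their combined 2/5 is pooled and carried to generation 2.
At generation 2 (Usha, Lakshmi, Chetan, Tarun, Falguni, Eshan, Jayant) there are 7 shares of (2/5)/7 = 2/35 each.
Living: Lakshmi, Chetan, Tarun, Falguni, Eshan, and Jayant — each takes 2/35.
Deceased: Usha. That 2/35 share is carried to generation 3.
At generation 3 (Rajiv, Omkar) there are 2 shares of (2/35)/2 = 1/35 each.
Living: Rajiv and Omkar — each takes 1/35.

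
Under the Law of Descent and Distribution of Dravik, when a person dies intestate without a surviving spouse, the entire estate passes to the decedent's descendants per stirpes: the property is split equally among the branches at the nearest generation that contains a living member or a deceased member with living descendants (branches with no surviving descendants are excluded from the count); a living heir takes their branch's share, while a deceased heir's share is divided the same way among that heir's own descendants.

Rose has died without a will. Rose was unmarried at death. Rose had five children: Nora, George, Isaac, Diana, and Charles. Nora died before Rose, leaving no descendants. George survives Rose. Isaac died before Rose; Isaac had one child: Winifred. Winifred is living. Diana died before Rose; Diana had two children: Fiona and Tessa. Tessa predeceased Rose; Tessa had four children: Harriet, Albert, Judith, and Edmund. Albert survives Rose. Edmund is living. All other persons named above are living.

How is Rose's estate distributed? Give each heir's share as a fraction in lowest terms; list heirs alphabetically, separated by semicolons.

There is no surviving spouse, so the entire estate passes to Rose's descendants per stirpes.
Nora left no surviving issue, so that branch lapses and is disregarded.
The estate is divided into 4 equal shares of 1/4 among George, Isaac, Diana, Charles.
George is living and takes 1/4.
Isaac predeceased; the 1/4 allotted to Isaac's branch passes to Isaac's issue by representation.
Winifred is the sole taker at this level and receives the full 1/4.
Diana predeceased; the 1/4 allotted to Diana's branch passes to Diana's issue by representation.
The 1/4 is divided into 2 equal shares of 1/8 among Fiona, Tessa.
Fiona is living and takes 1/8.
Tessa predeceased; the 1/8 allotted to Tessa's branch passes to Tessa's issue by representation.
The 1/8 is divided into 4 equal shares of 1/32 among Harriet, Albert, Judith, Edmund.
Harriet is living and takes 1/32.
Albert is living and takes 1/32.
Judith is living and takes 1/32.
Edmund is living and takes 1/32.
Charles is living and takes 1/4.

Albert 1/32; Charles 1/4; Edmund 1/32; Fiona 1/8; George 1/4; Harriet 1/32; Judith 1/32; Winifred 1/4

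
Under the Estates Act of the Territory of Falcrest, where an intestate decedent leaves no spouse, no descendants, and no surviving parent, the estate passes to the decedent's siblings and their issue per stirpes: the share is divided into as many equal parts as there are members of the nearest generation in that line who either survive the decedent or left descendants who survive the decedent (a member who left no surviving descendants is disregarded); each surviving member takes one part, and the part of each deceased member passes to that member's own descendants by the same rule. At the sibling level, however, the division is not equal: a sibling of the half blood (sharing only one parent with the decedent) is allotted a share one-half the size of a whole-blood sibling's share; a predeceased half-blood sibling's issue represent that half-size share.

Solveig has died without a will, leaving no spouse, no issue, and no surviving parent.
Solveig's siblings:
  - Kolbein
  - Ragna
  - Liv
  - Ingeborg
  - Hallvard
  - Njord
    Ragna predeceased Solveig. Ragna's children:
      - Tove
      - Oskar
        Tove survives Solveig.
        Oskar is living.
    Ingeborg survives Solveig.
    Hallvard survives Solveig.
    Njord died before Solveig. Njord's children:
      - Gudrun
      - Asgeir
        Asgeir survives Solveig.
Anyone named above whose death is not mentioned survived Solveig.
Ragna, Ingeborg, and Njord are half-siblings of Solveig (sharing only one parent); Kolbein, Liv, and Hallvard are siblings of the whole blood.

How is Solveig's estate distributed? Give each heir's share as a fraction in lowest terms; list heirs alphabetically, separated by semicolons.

Asgeir 1/18; Gudrun 1/18; Hallvard 2/9; Ingeborg 1/9; Kolbein 2/9; Liv 2/9; Oskar 1/18; Tove 1/18

No spouse, descendants, or parent survives, so the estate passes to Solveig's siblings per stirpes.
Half-blood siblings count for one-half the weight of whole-blood siblings at the initial division.
Dividing 1 in proportion to weights (total weight 9/2): Kolbein (weight 1) → 2/9; Ragna (weight 1/2) → 1/9; Liv (weight 1) → 2/9; Ingeborg (weight 1/2) → 1/9; Hallvard (weight 1) → 2/9; Njord (weight 1/2) → 1/9.
Kolbein is living and takes 2/9.
Ragna predeceased; the 1/9 allotted to Ragna's branch passes to Ragna's issue by representation.
The 1/9 is divided into 2 equal shares of 1/18 among Tove, Oskar.
Tove is living and takes 1/18.
Oskar is living and takes 1/18.
Liv is living and takes 2/9.
Ingeborg is living and takes 1/9.
Hallvard is living and takes 2/9.
Njord predeceased; the 1/9 allotted to Njord's branch passes to Njord's issue by representation.
The 1/9 is divided into 2 equal shares of 1/18 among Gudrun, Asgeir.
Gudrun is living and takes 1/18.
Asgeir is living and takes 1/18.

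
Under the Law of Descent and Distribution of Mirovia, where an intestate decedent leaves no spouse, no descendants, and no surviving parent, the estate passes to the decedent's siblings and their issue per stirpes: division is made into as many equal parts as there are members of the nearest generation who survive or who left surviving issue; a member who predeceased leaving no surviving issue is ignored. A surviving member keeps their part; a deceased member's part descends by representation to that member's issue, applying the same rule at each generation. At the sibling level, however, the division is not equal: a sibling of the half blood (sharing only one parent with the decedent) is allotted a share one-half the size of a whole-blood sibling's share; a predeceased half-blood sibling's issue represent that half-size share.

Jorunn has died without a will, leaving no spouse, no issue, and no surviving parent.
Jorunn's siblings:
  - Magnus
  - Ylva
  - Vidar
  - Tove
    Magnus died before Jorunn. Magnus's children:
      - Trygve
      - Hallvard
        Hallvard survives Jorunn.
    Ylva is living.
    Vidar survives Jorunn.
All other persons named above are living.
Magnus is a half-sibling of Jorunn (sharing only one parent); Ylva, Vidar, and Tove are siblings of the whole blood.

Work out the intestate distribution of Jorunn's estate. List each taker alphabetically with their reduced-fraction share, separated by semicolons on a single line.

No spouse, descendants, or parent survives, so the estate passes to Jorunn's siblings per stirpes.
Half-blood siblings count for one-half the weight of whole-blood siblings at the initial division.
Dividing 1 in proportion to weights (total weight 7/2): Magnus (weight 1/2) → 1/7; Ylva (weight 1) → 2/7; Vidar (weight 1) → 2/7; Tove (weight 1) → 2/7.
Magnus predeceased; the 1/7 allotted to Magnus's branch passes to Magnus's issue by representation.
The 1/7 is divided into 2 equal shares of 1/14 among Trygve, Hallvard.
Trygve is living and takes 1/14.
Hallvard is living and takes 1/14.
Ylva is living and takes 2/7.
Vidar is living and takes 2/7.
Tove is living and takes 2/7.

Hallvard 1/14; Tove 2/7; Trygve 1/14; Vidar 2/7; Ylva 2/7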